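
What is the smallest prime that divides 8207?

29

8207 is odd.
Digit sum 17, not divisible by 3.
Ends in 7: not divisible by 5.
7: 8207 = 7·1172 + 3
11: 8207 = 11·746 + 1
13: 8207 = 13·631 + 4
17: 8207 = 17·482 + 13
19: 8207 = 19·431 + 18
23: 8207 = 23·356 + 19
29: 8207 = 29·283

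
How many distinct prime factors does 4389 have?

4

4389 = 3 · 1463
1463 = 7 · 209
209 = 11 · 19
4389 = 3 · 7 · 11 · 19, which has 4 distinct prime factors.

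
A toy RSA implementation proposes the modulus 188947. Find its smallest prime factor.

11

188947 is odd.
Digit sum 37, not divisible by 3.
Ends in 7: not divisible by 5.
7: 188947 = 7·26992 + 3
11: 188947 = 11·17177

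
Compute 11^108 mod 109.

11^1 ≡ 11 (mod 109)
11^2 ≡ 11^2 = 121 ≡ 12 (mod 109)
11^4 ≡ 12^2 = 144 ≡ 35 (mod 109)
11^8 ≡ 35^2 = 1225 ≡ 26 (mod 109)
11^16 ≡ 26^2 = 676 ≡ 22 (mod 109)
11^32 ≡ 22^2 = 484 ≡ 48 (mod 109)
11^64 ≡ 48^2 = 2304 ≡ 15 (mod 109)
108 = 64 + 32 + 8 + 4 in binary powers of 2.
So 11^108 ≡ 15 · 48 · 26 · 35 ≡ 1 (mod 109).
Since the result is 1, base 11 gives no evidence that 109 is composite.

1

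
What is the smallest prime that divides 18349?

59

18349 is odd.
Digit sum 25, not divisible by 3.
Ends in 9: not divisible by 5.
7: 18349 = 7·2621 + 2
11: 18349 = 11·1668 + 1
13: 18349 = 13·1411 + 6
17: 18349 = 17·1079 + 6
19: 18349 = 19·965 + 14
23: 18349 = 23·797 + 18
29: 18349 = 29·632 + 21
31: 18349 = 31·591 + 28
37: 18349 = 37·495 + 34
41: 18349 = 41·447 + 22
43: 18349 = 43·426 + 31
47: 18349 = 47·390 + 19
53: 18349 = 53·346 + 11
59: 18349 = 59·311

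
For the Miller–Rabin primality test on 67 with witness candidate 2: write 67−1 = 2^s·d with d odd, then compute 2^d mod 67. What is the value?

66

67 − 1 = 66 = 2^1 · 33, so d = 33.
2^1 ≡ 2 (mod 67)
2^2 ≡ 2^2 = 4 ≡ 4 (mod 67)
2^4 ≡ 4^2 = 16 ≡ 16 (mod 67)
2^8 ≡ 16^2 = 256 ≡ 55 (mod 67)
2^16 ≡ 55^2 = 3025 ≡ 10 (mod 67)
2^32 ≡ 10^2 = 100 ≡ 33 (mod 67)
33 = 32 + 1 in binary powers of 2.
So 2^33 ≡ 33 · 2 ≡ 66 (mod 67).
Since 2^d ≡ 66 (mod 67), base 2 does not prove 67 composite.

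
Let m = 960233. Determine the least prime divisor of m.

43

960233 is odd.
Digit sum 23, not divisible by 3.
Ends in 3: not divisible by 5.
7: 960233 = 7·137176 + 1
11: 960233 = 11·87293 + 10
13: 960233 = 13·73864 + 1
17: 960233 = 17·56484 + 5
19: 960233 = 19·50538 + 11
23: 960233 = 23·41749 + 6
29: 960233 = 29·33111 + 14
31: 960233 = 31·30975 + 8
37: 960233 = 37·25952 + 9
41: 960233 = 41·23420 + 13
43: 960233 = 43·22331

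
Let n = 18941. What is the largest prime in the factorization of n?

47

18941 = 13 · 1457
1457 = 31 · 47
47 is prime.
So 18941 = 13 · 31 · 47; the largest prime factor is 47.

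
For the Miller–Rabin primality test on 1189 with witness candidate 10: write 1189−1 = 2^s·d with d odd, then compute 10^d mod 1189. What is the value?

1189 − 1 = 1188 = 2^2 · 297, so d = 297.
10^1 ≡ 10 (mod 1189)
10^2 ≡ 10^2 = 100 ≡ 100 (mod 1189)
10^4 ≡ 100^2 = 10000 ≡ 488 (mod 1189)
10^8 ≡ 488^2 = 238144 ≡ 344 (mod 1189)
10^16 ≡ 344^2 = 118336 ≡ 625 (mod 1189)
10^32 ≡ 625^2 = 390625 ≡ 633 (mod 1189)
10^64 ≡ 633^2 = 400689 ≡ 1185 (mod 1189)
10^128 ≡ 1185^2 = 1404225 ≡ 16 (mod 1189)
10^256 ≡ 16^2 = 256 ≡ 256 (mod 1189)
297 = 256 + 32 + 8 + 1 in binary powers of 2.
So 10^297 ≡ 256 · 633 · 344 · 10 ≡ 305 (mod 1189).
Squaring chain: 305 → 283; never reaches −1, so base 10 is a Miller–Rabin witness that 1189 is composite.

305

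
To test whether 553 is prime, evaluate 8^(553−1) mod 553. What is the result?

22

8^1 ≡ 8 (mod 553)
8^2 ≡ 8^2 = 64 ≡ 64 (mod 553)
8^4 ≡ 64^2 = 4096 ≡ 225 (mod 553)
8^8 ≡ 225^2 = 50625 ≡ 302 (mod 553)
8^16 ≡ 302^2 = 91204 ≡ 512 (mod 553)
8^32 ≡ 512^2 = 262144 ≡ 22 (mod 553)
8^64 ≡ 22^2 = 484 ≡ 484 (mod 553)
8^128 ≡ 484^2 = 234256 ≡ 337 (mod 553)
8^256 ≡ 337^2 = 113569 ≡ 204 (mod 553)
8^512 ≡ 204^2 = 41616 ≡ 141 (mod 553)
552 = 512 + 32 + 8 in binary powers of 2.
So 8^552 ≡ 141 · 22 · 302 ≡ 22 (mod 553).
Since 22 ≠ 1, base 8 is a Fermat witness: 553 is composite.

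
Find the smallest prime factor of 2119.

13

2119 is odd.
Digit sum 13, not divisible by 3.
Ends in 9: not divisible by 5.
7: 2119 = 7·302 + 5
11: 2119 = 11·192 + 7
13: 2119 = 13·163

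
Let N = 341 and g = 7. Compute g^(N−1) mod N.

7^1 ≡ 7 (mod 341)
7^2 ≡ 7^2 = 49 ≡ 49 (mod 341)
7^4 ≡ 49^2 = 2401 ≡ 14 (mod 341)
7^8 ≡ 14^2 = 196 ≡ 196 (mod 341)
7^16 ≡ 196^2 = 38416 ≡ 224 (mod 341)
7^32 ≡ 224^2 = 50176 ≡ 49 (mod 341)
7^64 ≡ 49^2 = 2401 ≡ 14 (mod 341)
7^128 ≡ 14^2 = 196 ≡ 196 (mod 341)
7^256 ≡ 196^2 = 38416 ≡ 224 (mod 341)
340 = 256 + 64 + 16 + 4 in binary powers of 2.
So 7^340 ≡ 224 · 14 · 224 · 14 ≡ 56 (mod 341).
Since 56 ≠ 1, base 7 is a Fermat witness: 341 is composite.

56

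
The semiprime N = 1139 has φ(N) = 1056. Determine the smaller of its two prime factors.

φ(n) = (p−1)(q−1) = n − (p+q) + 1, so p + q = 1139 − 1056 + 1 = 84.
p and q are the roots of t² − 84t + 1139 = 0.
Discriminant: 84² − 4·1139 = 7056 − 4556 = 2500; √2500 = 50.
q = (84 − 50)/2 = 17, p = (84 + 50)/2 = 67.
Check: 17 · 67 = 1139.

17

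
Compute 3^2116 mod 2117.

3^1 ≡ 3 (mod 2117)
3^2 ≡ 3^2 = 9 ≡ 9 (mod 2117)
3^4 ≡ 9^2 = 81 ≡ 81 (mod 2117)
3^8 ≡ 81^2 = 6561 ≡ 210 (mod 2117)
3^16 ≡ 210^2 = 44100 ≡ 1760 (mod 2117)
3^32 ≡ 1760^2 = 3097600 ≡ 429 (mod 2117)
3^64 ≡ 429^2 = 184041 ≡ 1979 (mod 2117)
3^128 ≡ 1979^2 = 3916441 ≡ 2108 (mod 2117)
3^256 ≡ 2108^2 = 4443664 ≡ 81 (mod 2117)
3^512 ≡ 81^2 = 6561 ≡ 210 (mod 2117)
3^1024 ≡ 210^2 = 44100 ≡ 1760 (mod 2117)
3^2048 ≡ 1760^2 = 3097600 ≡ 429 (mod 2117)
2116 = 2048 + 64 + 4 in binary powers of 2.
So 3^2116 ≡ 429 · 1979 · 81 ≡ 1760 (mod 2117).
Since 1760 ≠ 1, base 3 is a Fermat witness: 2117 is composite.

1760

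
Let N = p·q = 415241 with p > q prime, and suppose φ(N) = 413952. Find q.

617

φ(n) = (p−1)(q−1) = n − (p+q) + 1, so p + q = 415241 − 413952 + 1 = 1290.
p and q are the roots of t² − 1290t + 415241 = 0.
Discriminant: 1290² − 4·415241 = 1664100 − 1660964 = 3136; √3136 = 56.
q = (1290 − 56)/2 = 617, p = (1290 + 56)/2 = 673.
Check: 617 · 673 = 415241.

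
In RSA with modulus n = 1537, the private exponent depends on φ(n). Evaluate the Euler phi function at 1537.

1456

Factor: 1537 = 29 · 53.
φ(1537) = (29−1) · (53−1) = 28 · 52 = 1456.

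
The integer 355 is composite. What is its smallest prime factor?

5

355 is odd.
Digit sum 13, not divisible by 3.
Ends in 5: divisible by 5.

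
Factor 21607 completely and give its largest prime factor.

41

21607 = 17 · 1271
1271 = 31 · 41
41 is prime.
So 21607 = 17 · 31 · 41; the largest prime factor is 41.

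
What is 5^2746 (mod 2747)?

332

5^1 ≡ 5 (mod 2747)
5^2 ≡ 5^2 = 25 ≡ 25 (mod 2747)
5^4 ≡ 25^2 = 625 ≡ 625 (mod 2747)
5^8 ≡ 625^2 = 390625 ≡ 551 (mod 2747)
5^16 ≡ 551^2 = 303601 ≡ 1431 (mod 2747)
5^32 ≡ 1431^2 = 2047761 ≡ 1246 (mod 2747)
5^64 ≡ 1246^2 = 1552516 ≡ 461 (mod 2747)
5^128 ≡ 461^2 = 212521 ≡ 1002 (mod 2747)
5^256 ≡ 1002^2 = 1004004 ≡ 1349 (mod 2747)
5^512 ≡ 1349^2 = 1819801 ≡ 1287 (mod 2747)
5^1024 ≡ 1287^2 = 1656369 ≡ 2675 (mod 2747)
5^2048 ≡ 2675^2 = 7155625 ≡ 2437 (mod 2747)
2746 = 2048 + 512 + 128 + 32 + 16 + 8 + 2 in binary powers of 2.
So 5^2746 ≡ 2437 · 1287 · 1002 · 1246 · 1431 · 551 · 25 ≡ 332 (mod 2747).
Since 332 ≠ 1, base 5 is a Fermat witness: 2747 is composite.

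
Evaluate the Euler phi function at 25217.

24900

Factor: 25217 = 151 · 167.
φ(25217) = (151−1) · (167−1) = 150 · 166 = 24900.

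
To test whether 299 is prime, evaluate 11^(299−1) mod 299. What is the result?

11^1 ≡ 11 (mod 299)
11^2 ≡ 11^2 = 121 ≡ 121 (mod 299)
11^4 ≡ 121^2 = 14641 ≡ 289 (mod 299)
11^8 ≡ 289^2 = 83521 ≡ 100 (mod 299)
11^16 ≡ 100^2 = 10000 ≡ 133 (mod 299)
11^32 ≡ 133^2 = 17689 ≡ 48 (mod 299)
11^64 ≡ 48^2 = 2304 ≡ 211 (mod 299)
11^128 ≡ 211^2 = 44521 ≡ 269 (mod 299)
11^256 ≡ 269^2 = 72361 ≡ 3 (mod 299)
298 = 256 + 32 + 8 + 2 in binary powers of 2.
So 11^298 ≡ 3 · 48 · 100 · 121 ≡ 127 (mod 299).
Since 127 ≠ 1, base 11 is a Fermat witness: 299 is composite.

127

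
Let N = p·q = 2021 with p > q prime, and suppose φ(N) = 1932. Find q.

φ(n) = (p−1)(q−1) = n − (p+q) + 1, so p + q = 2021 − 1932 + 1 = 90.
p and q are the roots of t² − 90t + 2021 = 0.
Discriminant: 90² − 4·2021 = 8100 − 8084 = 16; √16 = 4.
q = (90 − 4)/2 = 43, p = (90 + 4)/2 = 47.
Check: 43 · 47 = 2021.

43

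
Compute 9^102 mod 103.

1

9^1 ≡ 9 (mod 103)
9^2 ≡ 9^2 = 81 ≡ 81 (mod 103)
9^4 ≡ 81^2 = 6561 ≡ 72 (mod 103)
9^8 ≡ 72^2 = 5184 ≡ 34 (mod 103)
9^16 ≡ 34^2 = 1156 ≡ 23 (mod 103)
9^32 ≡ 23^2 = 529 ≡ 14 (mod 103)
9^64 ≡ 14^2 = 196 ≡ 93 (mod 103)
102 = 64 + 32 + 4 + 2 in binary powers of 2.
So 9^102 ≡ 93 · 14 · 72 · 81 ≡ 1 (mod 103).
Since the result is 1, base 9 gives no evidence that 103 is composite.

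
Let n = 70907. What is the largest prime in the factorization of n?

97

70907 = 17 · 4171
4171 = 43 · 97
97 is prime.
So 70907 = 17 · 43 · 97; the largest prime factor is 97.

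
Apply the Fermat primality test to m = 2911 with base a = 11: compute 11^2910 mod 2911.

11^1 ≡ 11 (mod 2911)
11^2 ≡ 11^2 = 121 ≡ 121 (mod 2911)
11^4 ≡ 121^2 = 14641 ≡ 86 (mod 2911)
11^8 ≡ 86^2 = 7396 ≡ 1574 (mod 2911)
11^16 ≡ 1574^2 = 2477476 ≡ 215 (mod 2911)
11^32 ≡ 215^2 = 46225 ≡ 2560 (mod 2911)
11^64 ≡ 2560^2 = 6553600 ≡ 939 (mod 2911)
11^128 ≡ 939^2 = 881721 ≡ 2599 (mod 2911)
11^256 ≡ 2599^2 = 6754801 ≡ 1281 (mod 2911)
11^512 ≡ 1281^2 = 1640961 ≡ 2068 (mod 2911)
11^1024 ≡ 2068^2 = 4276624 ≡ 365 (mod 2911)
11^2048 ≡ 365^2 = 133225 ≡ 2230 (mod 2911)
2910 = 2048 + 512 + 256 + 64 + 16 + 8 + 4 + 2 in binary powers of 2.
So 11^2910 ≡ 2230 · 2068 · 1281 · 939 · 215 · 1574 · 86 · 121 ≡ 2533 (mod 2911).
Since 2533 ≠ 1, base 11 is a Fermat witness: 2911 is composite.

2533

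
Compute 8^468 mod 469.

442

8^1 ≡ 8 (mod 469)
8^2 ≡ 8^2 = 64 ≡ 64 (mod 469)
8^4 ≡ 64^2 = 4096 ≡ 344 (mod 469)
8^8 ≡ 344^2 = 118336 ≡ 148 (mod 469)
8^16 ≡ 148^2 = 21904 ≡ 330 (mod 469)
8^32 ≡ 330^2 = 108900 ≡ 92 (mod 469)
8^64 ≡ 92^2 = 8464 ≡ 22 (mod 469)
8^128 ≡ 22^2 = 484 ≡ 15 (mod 469)
8^256 ≡ 15^2 = 225 ≡ 225 (mod 469)
468 = 256 + 128 + 64 + 16 + 4 in binary powers of 2.
So 8^468 ≡ 225 · 15 · 22 · 330 · 344 ≡ 442 (mod 469).
Since 442 ≠ 1, base 8 is a Fermat witness: 469 is composite.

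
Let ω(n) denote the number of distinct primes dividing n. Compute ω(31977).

31977 = 3^2 · 3553
3553 = 11 · 323
323 = 17 · 19
31977 = 3^2 · 11 · 17 · 19, which has 4 distinct prime factors.

4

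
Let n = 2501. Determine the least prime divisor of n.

41

2501 is odd.
Digit sum 8, not divisible by 3.
Ends in 1: not divisible by 5.
7: 2501 = 7·357 + 2
11: 2501 = 11·227 + 4
13: 2501 = 13·192 + 5
17: 2501 = 17·147 + 2
19: 2501 = 19·131 + 12
23: 2501 = 23·108 + 17
29: 2501 = 29·86 + 7
31: 2501 = 31·80 + 21
37: 2501 = 37·67 + 22
41: 2501 = 41·61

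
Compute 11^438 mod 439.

1

11^1 ≡ 11 (mod 439)
11^2 ≡ 11^2 = 121 ≡ 121 (mod 439)
11^4 ≡ 121^2 = 14641 ≡ 154 (mod 439)
11^8 ≡ 154^2 = 23716 ≡ 10 (mod 439)
11^16 ≡ 10^2 = 100 ≡ 100 (mod 439)
11^32 ≡ 100^2 = 10000 ≡ 342 (mod 439)
11^64 ≡ 342^2 = 116964 ≡ 190 (mod 439)
11^128 ≡ 190^2 = 36100 ≡ 102 (mod 439)
11^256 ≡ 102^2 = 10404 ≡ 307 (mod 439)
438 = 256 + 128 + 32 + 16 + 4 + 2 in binary powers of 2.
So 11^438 ≡ 307 · 102 · 342 · 100 · 154 · 121 ≡ 1 (mod 439).
Since the result is 1, base 11 gives no evidence that 439 is composite.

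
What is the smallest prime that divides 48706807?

48706807 is odd.
Digit sum 40, not divisible by 3.
Ends in 7: not divisible by 5.
7: 48706807 = 7·6958115 + 2
11: 48706807 = 11·4427891 + 6
13: 48706807 = 13·3746677 + 6
17: 48706807 = 17·2865106 + 5
19: 48706807 = 19·2563516 + 3
23: 48706807 = 23·2117687 + 6
29: 48706807 = 29·1679545 + 2
31: 48706807 = 31·1571187 + 10
37: 48706807 = 37·1316400 + 7
41: 48706807 = 41·1187970 + 37
43: 48706807 = 43·1132716 + 19
47: 48706807 = 47·1036315 + 2
53: 48706807 = 53·918996 + 19
59: 48706807 = 59·825539 + 6
61: 48706807 = 61·798472 + 15
67: 48706807 = 67·726967 + 18
71: 48706807 = 71·686011 + 26
73: 48706807 = 73·667216 + 39
79: 48706807 = 79·616541 + 68
83: 48706807 = 83·586829

83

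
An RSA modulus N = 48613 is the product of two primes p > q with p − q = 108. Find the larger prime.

Since p = q + 108, we have 48613 = q(q + 108), so q² + 108q − 48613 = 0.
Discriminant: 108² + 4·48613 = 11664 + 194452 = 206116; √206116 = 454.
q = (−108 + 454)/2 = 173, and p = q + 108 = 281.
Check: 173 · 281 = 48613.

281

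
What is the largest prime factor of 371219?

371219 = 43 · 8633
8633 = 89 · 97
97 is prime.
So 371219 = 43 · 89 · 97; the largest prime factor is 97.

97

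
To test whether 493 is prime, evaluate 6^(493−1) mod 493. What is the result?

268

6^1 ≡ 6 (mod 493)
6^2 ≡ 6^2 = 36 ≡ 36 (mod 493)
6^4 ≡ 36^2 = 1296 ≡ 310 (mod 493)
6^8 ≡ 310^2 = 96100 ≡ 458 (mod 493)
6^16 ≡ 458^2 = 209764 ≡ 239 (mod 493)
6^32 ≡ 239^2 = 57121 ≡ 426 (mod 493)
6^64 ≡ 426^2 = 181476 ≡ 52 (mod 493)
6^128 ≡ 52^2 = 2704 ≡ 239 (mod 493)
6^256 ≡ 239^2 = 57121 ≡ 426 (mod 493)
492 = 256 + 128 + 64 + 32 + 8 + 4 in binary powers of 2.
So 6^492 ≡ 426 · 239 · 52 · 426 · 458 · 310 ≡ 268 (mod 493).
Since 268 ≠ 1, base 6 is a Fermat witness: 493 is composite.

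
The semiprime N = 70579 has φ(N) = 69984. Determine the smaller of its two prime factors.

φ(n) = (p−1)(q−1) = n − (p+q) + 1, so p + q = 70579 − 69984 + 1 = 596.
p and q are the roots of t² − 596t + 70579 = 0.
Discriminant: 596² − 4·70579 = 355216 − 282316 = 72900; √72900 = 270.
q = (596 − 270)/2 = 163, p = (596 + 270)/2 = 433.
Check: 163 · 433 = 70579.

163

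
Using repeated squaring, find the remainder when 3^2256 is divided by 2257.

729

3^1 ≡ 3 (mod 2257)
3^2 ≡ 3^2 = 9 ≡ 9 (mod 2257)
3^4 ≡ 9^2 = 81 ≡ 81 (mod 2257)
3^8 ≡ 81^2 = 6561 ≡ 2047 (mod 2257)
3^16 ≡ 2047^2 = 4190209 ≡ 1217 (mod 2257)
3^32 ≡ 1217^2 = 1481089 ≡ 497 (mod 2257)
3^64 ≡ 497^2 = 247009 ≡ 996 (mod 2257)
3^128 ≡ 996^2 = 992016 ≡ 1193 (mod 2257)
3^256 ≡ 1193^2 = 1423249 ≡ 1339 (mod 2257)
3^512 ≡ 1339^2 = 1792921 ≡ 863 (mod 2257)
3^1024 ≡ 863^2 = 744769 ≡ 2216 (mod 2257)
3^2048 ≡ 2216^2 = 4910656 ≡ 1681 (mod 2257)
2256 = 2048 + 128 + 64 + 16 in binary powers of 2.
So 3^2256 ≡ 1681 · 1193 · 996 · 1217 ≡ 729 (mod 2257).
Since 729 ≠ 1, base 3 is a Fermat witness: 2257 is composite.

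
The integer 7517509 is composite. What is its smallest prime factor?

47

7517509 is odd.
Digit sum 34, not divisible by 3.
Ends in 9: not divisible by 5.
7: 7517509 = 7·1073929 + 6
11: 7517509 = 11·683409 + 10
13: 7517509 = 13·578269 + 12
17: 7517509 = 17·442206 + 7
19: 7517509 = 19·395658 + 7
23: 7517509 = 23·326848 + 5
29: 7517509 = 29·259224 + 13
31: 7517509 = 31·242500 + 9
37: 7517509 = 37·203175 + 34
41: 7517509 = 41·183353 + 36
43: 7517509 = 43·174825 + 34
47: 7517509 = 47·159947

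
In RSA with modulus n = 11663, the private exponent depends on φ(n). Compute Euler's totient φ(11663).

Factor: 11663 = 107 · 109.
φ(11663) = (107−1) · (109−1) = 106 · 108 = 11448.

11448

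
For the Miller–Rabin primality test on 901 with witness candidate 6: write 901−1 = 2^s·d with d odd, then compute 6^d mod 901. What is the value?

901 − 1 = 900 = 2^2 · 225, so d = 225.
6^1 ≡ 6 (mod 901)
6^2 ≡ 6^2 = 36 ≡ 36 (mod 901)
6^4 ≡ 36^2 = 1296 ≡ 395 (mod 901)
6^8 ≡ 395^2 = 156025 ≡ 152 (mod 901)
6^16 ≡ 152^2 = 23104 ≡ 579 (mod 901)
6^32 ≡ 579^2 = 335241 ≡ 69 (mod 901)
6^64 ≡ 69^2 = 4761 ≡ 256 (mod 901)
6^128 ≡ 256^2 = 65536 ≡ 664 (mod 901)
225 = 128 + 64 + 32 + 1 in binary powers of 2.
So 6^225 ≡ 664 · 256 · 69 · 6 ≡ 771 (mod 901).
Squaring chain: 771 → 682; never reaches −1, so base 6 is a Miller–Rabin witness that 901 is composite.

771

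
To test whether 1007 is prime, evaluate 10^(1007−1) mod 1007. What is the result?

42

10^1 ≡ 10 (mod 1007)
10^2 ≡ 10^2 = 100 ≡ 100 (mod 1007)
10^4 ≡ 100^2 = 10000 ≡ 937 (mod 1007)
10^8 ≡ 937^2 = 877969 ≡ 872 (mod 1007)
10^16 ≡ 872^2 = 760384 ≡ 99 (mod 1007)
10^32 ≡ 99^2 = 9801 ≡ 738 (mod 1007)
10^64 ≡ 738^2 = 544644 ≡ 864 (mod 1007)
10^128 ≡ 864^2 = 746496 ≡ 309 (mod 1007)
10^256 ≡ 309^2 = 95481 ≡ 823 (mod 1007)
10^512 ≡ 823^2 = 677329 ≡ 625 (mod 1007)
1006 = 512 + 256 + 128 + 64 + 32 + 8 + 4 + 2 in binary powers of 2.
So 10^1006 ≡ 625 · 823 · 309 · 864 · 738 · 872 · 937 · 100 ≡ 42 (mod 1007).
Since 42 ≠ 1, base 10 is a Fermat witness: 1007 is composite.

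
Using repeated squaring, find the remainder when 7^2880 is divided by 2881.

7^1 ≡ 7 (mod 2881)
7^2 ≡ 7^2 = 49 ≡ 49 (mod 2881)
7^4 ≡ 49^2 = 2401 ≡ 2401 (mod 2881)
7^8 ≡ 2401^2 = 5764801 ≡ 2801 (mod 2881)
7^16 ≡ 2801^2 = 7845601 ≡ 638 (mod 2881)
7^32 ≡ 638^2 = 407044 ≡ 823 (mod 2881)
7^64 ≡ 823^2 = 677329 ≡ 294 (mod 2881)
7^128 ≡ 294^2 = 86436 ≡ 6 (mod 2881)
7^256 ≡ 6^2 = 36 ≡ 36 (mod 2881)
7^512 ≡ 36^2 = 1296 ≡ 1296 (mod 2881)
7^1024 ≡ 1296^2 = 1679616 ≡ 2874 (mod 2881)
7^2048 ≡ 2874^2 = 8259876 ≡ 49 (mod 2881)
2880 = 2048 + 512 + 256 + 64 in binary powers of 2.
So 7^2880 ≡ 49 · 1296 · 36 · 294 ≡ 560 (mod 2881).
Since 560 ≠ 1, base 7 is a Fermat witness: 2881 is composite.

560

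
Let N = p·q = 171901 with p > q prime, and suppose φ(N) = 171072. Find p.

φ(n) = (p−1)(q−1) = n − (p+q) + 1, so p + q = 171901 − 171072 + 1 = 830.
p and q are the roots of t² − 830t + 171901 = 0.
Discriminant: 830² − 4·171901 = 688900 − 687604 = 1296; √1296 = 36.
q = (830 − 36)/2 = 397, p = (830 + 36)/2 = 433.
Check: 397 · 433 = 171901.

433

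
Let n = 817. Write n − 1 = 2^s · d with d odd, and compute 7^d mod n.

817 − 1 = 816 = 2^4 · 51, so d = 51.
7^1 ≡ 7 (mod 817)
7^2 ≡ 7^2 = 49 ≡ 49 (mod 817)
7^4 ≡ 49^2 = 2401 ≡ 767 (mod 817)
7^8 ≡ 767^2 = 588289 ≡ 49 (mod 817)
7^16 ≡ 49^2 = 2401 ≡ 767 (mod 817)
7^32 ≡ 767^2 = 588289 ≡ 49 (mod 817)
51 = 32 + 16 + 2 + 1 in binary powers of 2.
So 7^51 ≡ 49 · 767 · 49 · 7 ≡ 343 (mod 817).
Squaring chain: 343 → 1 → 1 → 1; never reaches −1, so base 7 is a Miller–Rabin witness that 817 is composite.

343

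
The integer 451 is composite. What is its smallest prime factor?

11

451 is odd.
Digit sum 10, not divisible by 3.
Ends in 1: not divisible by 5.
7: 451 = 7·64 + 3
11: 451 = 11·41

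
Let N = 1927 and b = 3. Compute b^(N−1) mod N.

237

3^1 ≡ 3 (mod 1927)
3^2 ≡ 3^2 = 9 ≡ 9 (mod 1927)
3^4 ≡ 9^2 = 81 ≡ 81 (mod 1927)
3^8 ≡ 81^2 = 6561 ≡ 780 (mod 1927)
3^16 ≡ 780^2 = 608400 ≡ 1395 (mod 1927)
3^32 ≡ 1395^2 = 1946025 ≡ 1682 (mod 1927)
3^64 ≡ 1682^2 = 2829124 ≡ 288 (mod 1927)
3^128 ≡ 288^2 = 82944 ≡ 83 (mod 1927)
3^256 ≡ 83^2 = 6889 ≡ 1108 (mod 1927)
3^512 ≡ 1108^2 = 1227664 ≡ 165 (mod 1927)
3^1024 ≡ 165^2 = 27225 ≡ 247 (mod 1927)
1926 = 1024 + 512 + 256 + 128 + 4 + 2 in binary powers of 2.
So 3^1926 ≡ 247 · 165 · 1108 · 83 · 81 · 9 ≡ 237 (mod 1927).
Since 237 ≠ 1, base 3 is a Fermat witness: 1927 is composite.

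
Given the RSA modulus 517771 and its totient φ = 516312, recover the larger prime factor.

853

φ(n) = (p−1)(q−1) = n − (p+q) + 1, so p + q = 517771 − 516312 + 1 = 1460.
p and q are the roots of t² − 1460t + 517771 = 0.
Discriminant: 1460² − 4·517771 = 2131600 − 2071084 = 60516; √60516 = 246.
q = (1460 − 246)/2 = 607, p = (1460 + 246)/2 = 853.
Check: 607 · 853 = 517771.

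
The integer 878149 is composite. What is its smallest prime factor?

29

878149 is odd.
Digit sum 37, not divisible by 3.
Ends in 9: not divisible by 5.
7: 878149 = 7·125449 + 6
11: 878149 = 11·79831 + 8
13: 878149 = 13·67549 + 12
17: 878149 = 17·51655 + 14
19: 878149 = 19·46218 + 7
23: 878149 = 23·38180 + 9
29: 878149 = 29·30281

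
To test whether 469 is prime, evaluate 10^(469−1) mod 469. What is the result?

92

10^1 ≡ 10 (mod 469)
10^2 ≡ 10^2 = 100 ≡ 100 (mod 469)
10^4 ≡ 100^2 = 10000 ≡ 151 (mod 469)
10^8 ≡ 151^2 = 22801 ≡ 289 (mod 469)
10^16 ≡ 289^2 = 83521 ≡ 39 (mod 469)
10^32 ≡ 39^2 = 1521 ≡ 114 (mod 469)
10^64 ≡ 114^2 = 12996 ≡ 333 (mod 469)
10^128 ≡ 333^2 = 110889 ≡ 205 (mod 469)
10^256 ≡ 205^2 = 42025 ≡ 284 (mod 469)
468 = 256 + 128 + 64 + 16 + 4 in binary powers of 2.
So 10^468 ≡ 284 · 205 · 333 · 39 · 151 ≡ 92 (mod 469).
Since 92 ≠ 1, base 10 is a Fermat witness: 469 is composite.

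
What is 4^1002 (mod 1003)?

169

4^1 ≡ 4 (mod 1003)
4^2 ≡ 4^2 = 16 ≡ 16 (mod 1003)
4^4 ≡ 16^2 = 256 ≡ 256 (mod 1003)
4^8 ≡ 256^2 = 65536 ≡ 341 (mod 1003)
4^16 ≡ 341^2 = 116281 ≡ 936 (mod 1003)
4^32 ≡ 936^2 = 876096 ≡ 477 (mod 1003)
4^64 ≡ 477^2 = 227529 ≡ 851 (mod 1003)
4^128 ≡ 851^2 = 724201 ≡ 35 (mod 1003)
4^256 ≡ 35^2 = 1225 ≡ 222 (mod 1003)
4^512 ≡ 222^2 = 49284 ≡ 137 (mod 1003)
1002 = 512 + 256 + 128 + 64 + 32 + 8 + 2 in binary powers of 2.
So 4^1002 ≡ 137 · 222 · 35 · 851 · 477 · 341 · 16 ≡ 169 (mod 1003).
Since 169 ≠ 1, base 4 is a Fermat witness: 1003 is composite.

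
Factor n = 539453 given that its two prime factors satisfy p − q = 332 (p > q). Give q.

Since p = q + 332, we have 539453 = q(q + 332), so q² + 332q − 539453 = 0.
Discriminant: 332² + 4·539453 = 110224 + 2157812 = 2268036; √2268036 = 1506.
q = (−332 + 1506)/2 = 587, and p = q + 332 = 919.
Check: 587 · 919 = 539453.

587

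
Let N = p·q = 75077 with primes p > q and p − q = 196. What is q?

193

Since p = q + 196, we have 75077 = q(q + 196), so q² + 196q − 75077 = 0.
Discriminant: 196² + 4·75077 = 38416 + 300308 = 338724; √338724 = 582.
q = (−196 + 582)/2 = 193, and p = q + 196 = 389.
Check: 193 · 389 = 75077.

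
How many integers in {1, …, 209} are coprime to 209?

180

Factor: 209 = 11 · 19.
φ(209) = (11−1) · (19−1) = 10 · 18 = 180.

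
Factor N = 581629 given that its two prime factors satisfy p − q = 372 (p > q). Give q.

Since p = q + 372, we have 581629 = q(q + 372), so q² + 372q − 581629 = 0.
Discriminant: 372² + 4·581629 = 138384 + 2326516 = 2464900; √2464900 = 1570.
q = (−372 + 1570)/2 = 599, and p = q + 372 = 971.
Check: 599 · 971 = 581629.

599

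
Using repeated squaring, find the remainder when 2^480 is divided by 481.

248

2^1 ≡ 2 (mod 481)
2^2 ≡ 2^2 = 4 ≡ 4 (mod 481)
2^4 ≡ 4^2 = 16 ≡ 16 (mod 481)
2^8 ≡ 16^2 = 256 ≡ 256 (mod 481)
2^16 ≡ 256^2 = 65536 ≡ 120 (mod 481)
2^32 ≡ 120^2 = 14400 ≡ 451 (mod 481)
2^64 ≡ 451^2 = 203401 ≡ 419 (mod 481)
2^128 ≡ 419^2 = 175561 ≡ 477 (mod 481)
2^256 ≡ 477^2 = 227529 ≡ 16 (mod 481)
480 = 256 + 128 + 64 + 32 in binary powers of 2.
So 2^480 ≡ 16 · 477 · 419 · 451 ≡ 248 (mod 481).
Since 248 ≠ 1, base 2 is a Fermat witness: 481 is composite.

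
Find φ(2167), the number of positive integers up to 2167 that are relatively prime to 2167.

Factor: 2167 = 11 · 197.
φ(2167) = (11−1) · (197−1) = 10 · 196 = 1960.

1960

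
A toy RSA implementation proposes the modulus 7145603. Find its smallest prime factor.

7145603 is odd.
Digit sum 26, not divisible by 3.
Ends in 3: not divisible by 5.
7: 7145603 = 7·1020800 + 3
11: 7145603 = 11·649600 + 3
13: 7145603 = 13·549661 + 10
17: 7145603 = 17·420329 + 10
19: 7145603 = 19·376084 + 7
23: 7145603 = 23·310678 + 9
29: 7145603 = 29·246400 + 3
31: 7145603 = 31·230503 + 10
37: 7145603 = 37·193124 + 15
41: 7145603 = 41·174283

41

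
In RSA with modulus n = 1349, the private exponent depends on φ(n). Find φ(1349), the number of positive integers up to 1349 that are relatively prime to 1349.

1260

Factor: 1349 = 19 · 71.
φ(1349) = (19−1) · (71−1) = 18 · 70 = 1260.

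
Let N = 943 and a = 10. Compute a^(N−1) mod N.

469

10^1 ≡ 10 (mod 943)
10^2 ≡ 10^2 = 100 ≡ 100 (mod 943)
10^4 ≡ 100^2 = 10000 ≡ 570 (mod 943)
10^8 ≡ 570^2 = 324900 ≡ 508 (mod 943)
10^16 ≡ 508^2 = 258064 ≡ 625 (mod 943)
10^32 ≡ 625^2 = 390625 ≡ 223 (mod 943)
10^64 ≡ 223^2 = 49729 ≡ 693 (mod 943)
10^128 ≡ 693^2 = 480249 ≡ 262 (mod 943)
10^256 ≡ 262^2 = 68644 ≡ 748 (mod 943)
10^512 ≡ 748^2 = 559504 ≡ 305 (mod 943)
942 = 512 + 256 + 128 + 32 + 8 + 4 + 2 in binary powers of 2.
So 10^942 ≡ 305 · 748 · 262 · 223 · 508 · 570 · 100 ≡ 469 (mod 943).
Since 469 ≠ 1, base 10 is a Fermat witness: 943 is composite.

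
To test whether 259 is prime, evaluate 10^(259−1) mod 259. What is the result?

1

10^1 ≡ 10 (mod 259)
10^2 ≡ 10^2 = 100 ≡ 100 (mod 259)
10^4 ≡ 100^2 = 10000 ≡ 158 (mod 259)
10^8 ≡ 158^2 = 24964 ≡ 100 (mod 259)
10^16 ≡ 100^2 = 10000 ≡ 158 (mod 259)
10^32 ≡ 158^2 = 24964 ≡ 100 (mod 259)
10^64 ≡ 100^2 = 10000 ≡ 158 (mod 259)
10^128 ≡ 158^2 = 24964 ≡ 100 (mod 259)
10^256 ≡ 100^2 = 10000 ≡ 158 (mod 259)
258 = 256 + 2 in binary powers of 2.
So 10^258 ≡ 158 · 100 ≡ 1 (mod 259).
Since the result is 1, base 10 gives no evidence that 259 is composite.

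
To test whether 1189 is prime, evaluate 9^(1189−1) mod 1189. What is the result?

9^1 ≡ 9 (mod 1189)
9^2 ≡ 9^2 = 81 ≡ 81 (mod 1189)
9^4 ≡ 81^2 = 6561 ≡ 616 (mod 1189)
9^8 ≡ 616^2 = 379456 ≡ 165 (mod 1189)
9^16 ≡ 165^2 = 27225 ≡ 1067 (mod 1189)
9^32 ≡ 1067^2 = 1138489 ≡ 616 (mod 1189)
9^64 ≡ 616^2 = 379456 ≡ 165 (mod 1189)
9^128 ≡ 165^2 = 27225 ≡ 1067 (mod 1189)
9^256 ≡ 1067^2 = 1138489 ≡ 616 (mod 1189)
9^512 ≡ 616^2 = 379456 ≡ 165 (mod 1189)
9^1024 ≡ 165^2 = 27225 ≡ 1067 (mod 1189)
1188 = 1024 + 128 + 32 + 4 in binary powers of 2.
So 9^1188 ≡ 1067 · 1067 · 616 · 616 ≡ 575 (mod 1189).
Since 575 ≠ 1, base 9 is a Fermat witness: 1189 is composite.

575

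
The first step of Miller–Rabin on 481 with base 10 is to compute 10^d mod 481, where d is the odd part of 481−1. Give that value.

38

481 − 1 = 480 = 2^5 · 15, so d = 15.
10^1 ≡ 10 (mod 481)
10^2 ≡ 10^2 = 100 ≡ 100 (mod 481)
10^4 ≡ 100^2 = 10000 ≡ 380 (mod 481)
10^8 ≡ 380^2 = 144400 ≡ 100 (mod 481)
15 = 8 + 4 + 2 + 1 in binary powers of 2.
So 10^15 ≡ 100 · 380 · 100 · 10 ≡ 38 (mod 481).
Squaring chain: 38 → 1 → 1 → 1 → 1; never reaches −1, so base 10 is a Miller–Rabin witness that 481 is composite.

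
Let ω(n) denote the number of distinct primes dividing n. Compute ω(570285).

570285 = 3^2 · 63365
63365 = 5 · 12673
12673 = 19 · 667
667 = 23 · 29
570285 = 3^2 · 5 · 19 · 23 · 29, which has 5 distinct prime factors.

5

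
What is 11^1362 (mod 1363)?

11^1 ≡ 11 (mod 1363)
11^2 ≡ 11^2 = 121 ≡ 121 (mod 1363)
11^4 ≡ 121^2 = 14641 ≡ 1011 (mod 1363)
11^8 ≡ 1011^2 = 1022121 ≡ 1234 (mod 1363)
11^16 ≡ 1234^2 = 1522756 ≡ 285 (mod 1363)
11^32 ≡ 285^2 = 81225 ≡ 808 (mod 1363)
11^64 ≡ 808^2 = 652864 ≡ 1350 (mod 1363)
11^128 ≡ 1350^2 = 1822500 ≡ 169 (mod 1363)
11^256 ≡ 169^2 = 28561 ≡ 1301 (mod 1363)
11^512 ≡ 1301^2 = 1692601 ≡ 1118 (mod 1363)
11^1024 ≡ 1118^2 = 1249924 ≡ 53 (mod 1363)
1362 = 1024 + 256 + 64 + 16 + 2 in binary powers of 2.
So 11^1362 ≡ 53 · 1301 · 1350 · 285 · 121 ≡ 1193 (mod 1363).
Since 1193 ≠ 1, base 11 is a Fermat witness: 1363 is composite.

1193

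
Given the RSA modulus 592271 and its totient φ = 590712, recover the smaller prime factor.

653

φ(n) = (p−1)(q−1) = n − (p+q) + 1, so p + q = 592271 − 590712 + 1 = 1560.
p and q are the roots of t² − 1560t + 592271 = 0.
Discriminant: 1560² − 4·592271 = 2433600 − 2369084 = 64516; √64516 = 254.
q = (1560 − 254)/2 = 653, p = (1560 + 254)/2 = 907.
Check: 653 · 907 = 592271.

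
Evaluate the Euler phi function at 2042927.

1993600

Factor: 2042927 = 101 · 113 · 179.
φ(2042927) = (101−1) · (113−1) · (179−1) = 100 · 112 · 178 = 1993600.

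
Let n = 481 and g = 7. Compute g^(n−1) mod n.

417

7^1 ≡ 7 (mod 481)
7^2 ≡ 7^2 = 49 ≡ 49 (mod 481)
7^4 ≡ 49^2 = 2401 ≡ 477 (mod 481)
7^8 ≡ 477^2 = 227529 ≡ 16 (mod 481)
7^16 ≡ 16^2 = 256 ≡ 256 (mod 481)
7^32 ≡ 256^2 = 65536 ≡ 120 (mod 481)
7^64 ≡ 120^2 = 14400 ≡ 451 (mod 481)
7^128 ≡ 451^2 = 203401 ≡ 419 (mod 481)
7^256 ≡ 419^2 = 175561 ≡ 477 (mod 481)
480 = 256 + 128 + 64 + 32 in binary powers of 2.
So 7^480 ≡ 477 · 419 · 451 · 120 ≡ 417 (mod 481).
Since 417 ≠ 1, base 7 is a Fermat witness: 481 is composite.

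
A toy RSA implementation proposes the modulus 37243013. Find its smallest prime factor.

83

37243013 is odd.
Digit sum 23, not divisible by 3.
Ends in 3: not divisible by 5.
7: 37243013 = 7·5320430 + 3
11: 37243013 = 11·3385728 + 5
13: 37243013 = 13·2864847 + 2
17: 37243013 = 17·2190765 + 8
19: 37243013 = 19·1960158 + 11
23: 37243013 = 23·1619261 + 10
29: 37243013 = 29·1284241 + 24
31: 37243013 = 31·1201387 + 16
37: 37243013 = 37·1006567 + 34
41: 37243013 = 41·908366 + 7
43: 37243013 = 43·866116 + 25
47: 37243013 = 47·792404 + 25
53: 37243013 = 53·702698 + 19
59: 37243013 = 59·631237 + 30
61: 37243013 = 61·610541 + 12
67: 37243013 = 67·555865 + 58
71: 37243013 = 71·524549 + 34
73: 37243013 = 73·510178 + 19
79: 37243013 = 79·471430 + 43
83: 37243013 = 83·448711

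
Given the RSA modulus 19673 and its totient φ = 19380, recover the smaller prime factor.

φ(n) = (p−1)(q−1) = n − (p+q) + 1, so p + q = 19673 − 19380 + 1 = 294.
p and q are the roots of t² − 294t + 19673 = 0.
Discriminant: 294² − 4·19673 = 86436 − 78692 = 7744; √7744 = 88.
q = (294 − 88)/2 = 103, p = (294 + 88)/2 = 191.
Check: 103 · 191 = 19673.

103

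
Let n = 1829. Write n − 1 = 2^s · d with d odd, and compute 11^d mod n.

1829 − 1 = 1828 = 2^2 · 457, so d = 457.
11^1 ≡ 11 (mod 1829)
11^2 ≡ 11^2 = 121 ≡ 121 (mod 1829)
11^4 ≡ 121^2 = 14641 ≡ 9 (mod 1829)
11^8 ≡ 9^2 = 81 ≡ 81 (mod 1829)
11^16 ≡ 81^2 = 6561 ≡ 1074 (mod 1829)
11^32 ≡ 1074^2 = 1153476 ≡ 1206 (mod 1829)
11^64 ≡ 1206^2 = 1454436 ≡ 381 (mod 1829)
11^128 ≡ 381^2 = 145161 ≡ 670 (mod 1829)
11^256 ≡ 670^2 = 448900 ≡ 795 (mod 1829)
457 = 256 + 128 + 64 + 8 + 1 in binary powers of 2.
So 11^457 ≡ 795 · 670 · 381 · 81 · 11 ≡ 974 (mod 1829).
Squaring chain: 974 → 1254; never reaches −1, so base 11 is a Miller–Rabin witness that 1829 is composite.

974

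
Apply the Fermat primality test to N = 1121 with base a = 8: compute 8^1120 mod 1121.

638

8^1 ≡ 8 (mod 1121)
8^2 ≡ 8^2 = 64 ≡ 64 (mod 1121)
8^4 ≡ 64^2 = 4096 ≡ 733 (mod 1121)
8^8 ≡ 733^2 = 537289 ≡ 330 (mod 1121)
8^16 ≡ 330^2 = 108900 ≡ 163 (mod 1121)
8^32 ≡ 163^2 = 26569 ≡ 786 (mod 1121)
8^64 ≡ 786^2 = 617796 ≡ 125 (mod 1121)
8^128 ≡ 125^2 = 15625 ≡ 1052 (mod 1121)
8^256 ≡ 1052^2 = 1106704 ≡ 277 (mod 1121)
8^512 ≡ 277^2 = 76729 ≡ 501 (mod 1121)
8^1024 ≡ 501^2 = 251001 ≡ 1018 (mod 1121)
1120 = 1024 + 64 + 32 in binary powers of 2.
So 8^1120 ≡ 1018 · 125 · 786 ≡ 638 (mod 1121).
Since 638 ≠ 1, base 8 is a Fermat witness: 1121 is composite.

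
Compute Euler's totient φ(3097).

2916

Factor: 3097 = 19 · 163.
φ(3097) = (19−1) · (163−1) = 18 · 162 = 2916.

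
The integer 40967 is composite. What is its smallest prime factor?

71

40967 is odd.
Digit sum 26, not divisible by 3.
Ends in 7: not divisible by 5.
7: 40967 = 7·5852 + 3
11: 40967 = 11·3724 + 3
13: 40967 = 13·3151 + 4
17: 40967 = 17·2409 + 14
19: 40967 = 19·2156 + 3
23: 40967 = 23·1781 + 4
29: 40967 = 29·1412 + 19
31: 40967 = 31·1321 + 16
37: 40967 = 37·1107 + 8
41: 40967 = 41·999 + 8
43: 40967 = 43·952 + 31
47: 40967 = 47·871 + 30
53: 40967 = 53·772 + 51
59: 40967 = 59·694 + 21
61: 40967 = 61·671 + 36
67: 40967 = 67·611 + 30
71: 40967 = 71·577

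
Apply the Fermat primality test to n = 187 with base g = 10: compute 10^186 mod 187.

10^1 ≡ 10 (mod 187)
10^2 ≡ 10^2 = 100 ≡ 100 (mod 187)
10^4 ≡ 100^2 = 10000 ≡ 89 (mod 187)
10^8 ≡ 89^2 = 7921 ≡ 67 (mod 187)
10^16 ≡ 67^2 = 4489 ≡ 1 (mod 187)
10^32 ≡ 1^2 = 1 ≡ 1 (mod 187)
10^64 ≡ 1^2 = 1 ≡ 1 (mod 187)
10^128 ≡ 1^2 = 1 ≡ 1 (mod 187)
186 = 128 + 32 + 16 + 8 + 2 in binary powers of 2.
So 10^186 ≡ 1 · 1 · 1 · 67 · 100 ≡ 155 (mod 187).
Since 155 ≠ 1, base 10 is a Fermat witness: 187 is composite.

155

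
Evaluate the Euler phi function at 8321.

8112

Factor: 8321 = 53 · 157.
φ(8321) = (53−1) · (157−1) = 52 · 156 = 8112.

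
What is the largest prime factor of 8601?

61

8601 = 3 · 2867
2867 = 47 · 61
61 is prime.
So 8601 = 3 · 47 · 61; the largest prime factor is 61.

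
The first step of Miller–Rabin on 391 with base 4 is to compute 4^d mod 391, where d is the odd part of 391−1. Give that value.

391 − 1 = 390 = 2^1 · 195, so d = 195.
4^1 ≡ 4 (mod 391)
4^2 ≡ 4^2 = 16 ≡ 16 (mod 391)
4^4 ≡ 16^2 = 256 ≡ 256 (mod 391)
4^8 ≡ 256^2 = 65536 ≡ 239 (mod 391)
4^16 ≡ 239^2 = 57121 ≡ 35 (mod 391)
4^32 ≡ 35^2 = 1225 ≡ 52 (mod 391)
4^64 ≡ 52^2 = 2704 ≡ 358 (mod 391)
4^128 ≡ 358^2 = 128164 ≡ 307 (mod 391)
195 = 128 + 64 + 2 + 1 in binary powers of 2.
So 4^195 ≡ 307 · 358 · 16 · 4 ≡ 285 (mod 391).
Squaring chain: 285; never reaches −1, so base 4 is a Miller–Rabin witness that 391 is composite.

285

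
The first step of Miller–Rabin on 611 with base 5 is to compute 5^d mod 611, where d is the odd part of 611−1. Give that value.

611 − 1 = 610 = 2^1 · 305, so d = 305.
5^1 ≡ 5 (mod 611)
5^2 ≡ 5^2 = 25 ≡ 25 (mod 611)
5^4 ≡ 25^2 = 625 ≡ 14 (mod 611)
5^8 ≡ 14^2 = 196 ≡ 196 (mod 611)
5^16 ≡ 196^2 = 38416 ≡ 534 (mod 611)
5^32 ≡ 534^2 = 285156 ≡ 430 (mod 611)
5^64 ≡ 430^2 = 184900 ≡ 378 (mod 611)
5^128 ≡ 378^2 = 142884 ≡ 521 (mod 611)
5^256 ≡ 521^2 = 271441 ≡ 157 (mod 611)
305 = 256 + 32 + 16 + 1 in binary powers of 2.
So 5^305 ≡ 157 · 430 · 534 · 5 ≡ 590 (mod 611).
Squaring chain: 590; never reaches −1, so base 5 is a Miller–Rabin witness that 611 is composite.

590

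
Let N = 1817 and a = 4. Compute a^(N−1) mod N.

4^1 ≡ 4 (mod 1817)
4^2 ≡ 4^2 = 16 ≡ 16 (mod 1817)
4^4 ≡ 16^2 = 256 ≡ 256 (mod 1817)
4^8 ≡ 256^2 = 65536 ≡ 124 (mod 1817)
4^16 ≡ 124^2 = 15376 ≡ 840 (mod 1817)
4^32 ≡ 840^2 = 705600 ≡ 604 (mod 1817)
4^64 ≡ 604^2 = 364816 ≡ 1416 (mod 1817)
4^128 ≡ 1416^2 = 2005056 ≡ 905 (mod 1817)
4^256 ≡ 905^2 = 819025 ≡ 1375 (mod 1817)
4^512 ≡ 1375^2 = 1890625 ≡ 945 (mod 1817)
4^1024 ≡ 945^2 = 893025 ≡ 878 (mod 1817)
1816 = 1024 + 512 + 256 + 16 + 8 in binary powers of 2.
So 4^1816 ≡ 878 · 945 · 1375 · 840 · 124 ≡ 901 (mod 1817).
Since 901 ≠ 1, base 4 is a Fermat witness: 1817 is composite.

901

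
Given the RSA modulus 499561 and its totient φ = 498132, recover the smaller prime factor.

φ(n) = (p−1)(q−1) = n − (p+q) + 1, so p + q = 499561 − 498132 + 1 = 1430.
p and q are the roots of t² − 1430t + 499561 = 0.
Discriminant: 1430² − 4·499561 = 2044900 − 1998244 = 46656; √46656 = 216.
q = (1430 − 216)/2 = 607, p = (1430 + 216)/2 = 823.
Check: 607 · 823 = 499561.

607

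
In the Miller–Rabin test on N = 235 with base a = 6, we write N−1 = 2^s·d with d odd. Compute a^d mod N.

36

235 − 1 = 234 = 2^1 · 117, so d = 117.
6^1 ≡ 6 (mod 235)
6^2 ≡ 6^2 = 36 ≡ 36 (mod 235)
6^4 ≡ 36^2 = 1296 ≡ 121 (mod 235)
6^8 ≡ 121^2 = 14641 ≡ 71 (mod 235)
6^16 ≡ 71^2 = 5041 ≡ 106 (mod 235)
6^32 ≡ 106^2 = 11236 ≡ 191 (mod 235)
6^64 ≡ 191^2 = 36481 ≡ 56 (mod 235)
117 = 64 + 32 + 16 + 4 + 1 in binary powers of 2.
So 6^117 ≡ 56 · 191 · 106 · 121 · 6 ≡ 36 (mod 235).
Squaring chain: 36; never reaches −1, so base 6 is a Miller–Rabin witness that 235 is composite.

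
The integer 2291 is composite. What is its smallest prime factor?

29

2291 is odd.
Digit sum 14, not divisible by 3.
Ends in 1: not divisible by 5.
7: 2291 = 7·327 + 2
11: 2291 = 11·208 + 3
13: 2291 = 13·176 + 3
17: 2291 = 17·134 + 13
19: 2291 = 19·120 + 11
23: 2291 = 23·99 + 14
29: 2291 = 29·79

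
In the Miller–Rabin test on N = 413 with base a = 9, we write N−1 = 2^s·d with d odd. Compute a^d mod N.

86

413 − 1 = 412 = 2^2 · 103, so d = 103.
9^1 ≡ 9 (mod 413)
9^2 ≡ 9^2 = 81 ≡ 81 (mod 413)
9^4 ≡ 81^2 = 6561 ≡ 366 (mod 413)
9^8 ≡ 366^2 = 133956 ≡ 144 (mod 413)
9^16 ≡ 144^2 = 20736 ≡ 86 (mod 413)
9^32 ≡ 86^2 = 7396 ≡ 375 (mod 413)
9^64 ≡ 375^2 = 140625 ≡ 205 (mod 413)
103 = 64 + 32 + 4 + 2 + 1 in binary powers of 2.
So 9^103 ≡ 205 · 375 · 366 · 81 · 9 ≡ 86 (mod 413).
Squaring chain: 86 → 375; never reaches −1, so base 9 is a Miller–Rabin witness that 413 is composite.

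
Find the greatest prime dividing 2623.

61

2623 = 43 · 61
61 is prime.
So 2623 = 43 · 61; the largest prime factor is 61.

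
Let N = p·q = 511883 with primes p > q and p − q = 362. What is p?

Since p = q + 362, we have 511883 = q(q + 362), so q² + 362q − 511883 = 0.
Discriminant: 362² + 4·511883 = 131044 + 2047532 = 2178576; √2178576 = 1476.
q = (−362 + 1476)/2 = 557, and p = q + 362 = 919.
Check: 557 · 919 = 511883.

919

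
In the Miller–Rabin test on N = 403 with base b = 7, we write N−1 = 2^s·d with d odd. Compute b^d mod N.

190

403 − 1 = 402 = 2^1 · 201, so d = 201.
7^1 ≡ 7 (mod 403)
7^2 ≡ 7^2 = 49 ≡ 49 (mod 403)
7^4 ≡ 49^2 = 2401 ≡ 386 (mod 403)
7^8 ≡ 386^2 = 148996 ≡ 289 (mod 403)
7^16 ≡ 289^2 = 83521 ≡ 100 (mod 403)
7^32 ≡ 100^2 = 10000 ≡ 328 (mod 403)
7^64 ≡ 328^2 = 107584 ≡ 386 (mod 403)
7^128 ≡ 386^2 = 148996 ≡ 289 (mod 403)
201 = 128 + 64 + 8 + 1 in binary powers of 2.
So 7^201 ≡ 289 · 386 · 289 · 7 ≡ 190 (mod 403).
Squaring chain: 190; never reaches −1, so base 7 is a Miller–Rabin witness that 403 is composite.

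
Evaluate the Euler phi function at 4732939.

Factor: 4732939 = 137 · 179 · 193.
φ(4732939) = (137−1) · (179−1) · (193−1) = 136 · 178 · 192 = 4647936.

4647936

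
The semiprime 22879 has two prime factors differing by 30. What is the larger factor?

167

Since p = q + 30, we have 22879 = q(q + 30), so q² + 30q − 22879 = 0.
Discriminant: 30² + 4·22879 = 900 + 91516 = 92416; √92416 = 304.
q = (−30 + 304)/2 = 137, and p = q + 30 = 167.
Check: 137 · 167 = 22879.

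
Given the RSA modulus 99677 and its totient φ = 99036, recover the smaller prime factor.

263

φ(n) = (p−1)(q−1) = n − (p+q) + 1, so p + q = 99677 − 99036 + 1 = 642.
p and q are the roots of t² − 642t + 99677 = 0.
Discriminant: 642² − 4·99677 = 412164 − 398708 = 13456; √13456 = 116.
q = (642 − 116)/2 = 263, p = (642 + 116)/2 = 379.
Check: 263 · 379 = 99677.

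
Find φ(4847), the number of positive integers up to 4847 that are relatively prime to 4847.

Factor: 4847 = 37 · 131.
φ(4847) = (37−1) · (131−1) = 36 · 130 = 4680.

4680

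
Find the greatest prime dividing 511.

511 = 7 · 73
73 is prime.
So 511 = 7 · 73; the largest prime factor is 73.

73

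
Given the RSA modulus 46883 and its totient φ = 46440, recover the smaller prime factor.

173

φ(n) = (p−1)(q−1) = n − (p+q) + 1, so p + q = 46883 − 46440 + 1 = 444.
p and q are the roots of t² − 444t + 46883 = 0.
Discriminant: 444² − 4·46883 = 197136 − 187532 = 9604; √9604 = 98.
q = (444 − 98)/2 = 173, p = (444 + 98)/2 = 271.
Check: 173 · 271 = 46883.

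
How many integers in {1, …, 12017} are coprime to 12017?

Factor: 12017 = 61 · 197.
φ(12017) = (61−1) · (197−1) = 60 · 196 = 11760.

11760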